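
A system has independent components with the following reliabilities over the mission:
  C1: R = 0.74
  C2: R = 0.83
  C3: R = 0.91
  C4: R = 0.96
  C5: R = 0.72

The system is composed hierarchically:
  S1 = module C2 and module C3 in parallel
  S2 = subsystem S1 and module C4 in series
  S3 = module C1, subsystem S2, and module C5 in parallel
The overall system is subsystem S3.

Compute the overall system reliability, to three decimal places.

0.996

Parallel (C2 and C3): 1 − (1 − 0.83000)(1 − 0.91000) = 0.98470
Series ([0.98470] and C4): 0.98470 × 0.96000 = 0.94531
Parallel (C1, [0.94531], and C5): 1 − (1 − 0.74000)(1 − 0.94531)(1 − 0.72000) = 0.996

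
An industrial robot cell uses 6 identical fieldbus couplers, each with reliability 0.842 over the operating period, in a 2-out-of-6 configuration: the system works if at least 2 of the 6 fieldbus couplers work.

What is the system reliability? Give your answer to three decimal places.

0.999

R = Σ_{i=2}^{6} C(6,i) p^i (1−p)^{6−i} with p = 0.842
C(6,2)·0.842^2·0.158^4 = 0.00663
C(6,3)·0.842^3·0.158^3 = 0.04709
C(6,4)·0.842^4·0.158^2 = 0.18821
C(6,5)·0.842^5·0.158^1 = 0.40121
C(6,6)·0.842^6·0.158^0 = 0.35635
Sum = 0.999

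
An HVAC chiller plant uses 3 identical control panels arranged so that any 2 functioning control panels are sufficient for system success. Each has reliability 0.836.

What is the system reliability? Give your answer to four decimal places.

0.9281

R = Σ_{i=2}^{3} C(3,i) p^i (1−p)^{3−i} with p = 0.836
C(3,2)·0.836^2·0.164^1 = 0.343857
C(3,3)·0.836^3·0.164^0 = 0.584277
Sum = 0.9281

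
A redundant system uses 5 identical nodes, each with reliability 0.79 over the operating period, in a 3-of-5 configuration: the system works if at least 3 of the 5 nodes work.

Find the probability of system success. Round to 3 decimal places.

R = Σ_{i=3}^{5} C(5,i) p^i (1−p)^{5−i} with p = 0.79
C(5,3)·0.79^3·0.21^2 = 0.21743
C(5,4)·0.79^4·0.21^1 = 0.40898
C(5,5)·0.79^5·0.21^0 = 0.30771
Sum = 0.934

0.934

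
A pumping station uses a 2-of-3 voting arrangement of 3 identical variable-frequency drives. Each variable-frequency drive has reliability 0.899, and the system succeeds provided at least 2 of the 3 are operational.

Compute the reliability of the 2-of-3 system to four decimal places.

0.9715

R = Σ_{i=2}^{3} C(3,i) p^i (1−p)^{3−i} with p = 0.899
C(3,2)·0.899^2·0.101^1 = 0.244885
C(3,3)·0.899^3·0.101^0 = 0.726573
Sum = 0.9715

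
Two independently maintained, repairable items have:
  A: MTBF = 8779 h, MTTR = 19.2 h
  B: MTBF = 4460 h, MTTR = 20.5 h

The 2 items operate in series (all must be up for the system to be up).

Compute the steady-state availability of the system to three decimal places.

A(A) = MTBF/(MTBF+MTTR) = 8779/(8779+19.2) = 0.997818
A(B) = MTBF/(MTBF+MTTR) = 4460/(4460+20.5) = 0.995425
Series availability: 0.997818 × 0.995425 = 0.993

0.993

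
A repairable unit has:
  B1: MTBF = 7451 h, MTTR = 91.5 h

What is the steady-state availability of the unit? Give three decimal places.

0.988

A(B1) = MTBF/(MTBF+MTTR) = 7451/(7451+91.5) = 0.988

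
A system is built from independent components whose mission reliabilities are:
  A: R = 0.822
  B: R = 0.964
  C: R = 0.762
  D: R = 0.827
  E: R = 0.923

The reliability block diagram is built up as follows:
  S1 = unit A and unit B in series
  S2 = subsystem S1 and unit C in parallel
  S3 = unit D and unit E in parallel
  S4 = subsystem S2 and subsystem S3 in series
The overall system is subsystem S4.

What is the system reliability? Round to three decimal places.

Series (A and B): 0.82200 × 0.96400 = 0.79241
Parallel ([0.79241] and C): 1 − (1 − 0.79241)(1 − 0.76200) = 0.95059
Parallel (D and E): 1 − (1 − 0.82700)(1 − 0.92300) = 0.98668
Series ([0.95059] and [0.98668]): 0.95059 × 0.98668 = 0.938

0.938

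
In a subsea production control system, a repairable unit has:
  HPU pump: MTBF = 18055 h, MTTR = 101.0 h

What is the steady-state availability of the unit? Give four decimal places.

0.9944

A(HPU pump) = MTBF/(MTBF+MTTR) = 18055/(18055+101.0) = 0.9944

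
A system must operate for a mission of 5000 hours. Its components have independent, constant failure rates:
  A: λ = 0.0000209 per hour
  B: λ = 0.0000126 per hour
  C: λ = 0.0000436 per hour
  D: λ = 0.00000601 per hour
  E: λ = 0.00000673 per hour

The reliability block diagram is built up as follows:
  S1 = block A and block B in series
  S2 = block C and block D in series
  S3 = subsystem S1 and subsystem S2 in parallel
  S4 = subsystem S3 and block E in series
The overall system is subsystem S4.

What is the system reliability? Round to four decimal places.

0.9342

R(A) = exp(−0.0000209 × 5000) = 0.900775
R(B) = exp(−0.0000126 × 5000) = 0.938943
R(C) = exp(−0.0000436 × 5000) = 0.804125
R(D) = exp(−0.00000601 × 5000) = 0.970397
R(E) = exp(−0.00000673 × 5000) = 0.966910
Series (A and B): 0.900775 × 0.938943 = 0.845776
Series (C and D): 0.804125 × 0.970397 = 0.780320
Parallel ([0.845776] and [0.780320]): 1 − (1 − 0.845776)(1 − 0.780320) = 0.966120
Series ([0.966120] and E): 0.966120 × 0.966910 = 0.9342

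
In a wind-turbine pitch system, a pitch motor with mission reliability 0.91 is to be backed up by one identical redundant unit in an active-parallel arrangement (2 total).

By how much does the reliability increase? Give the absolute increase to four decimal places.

0.0819

R_before = 0.91
R_after = 1 − (1 − 0.91)^2 = 0.9919
ΔR = 0.9919 − 0.91 = 0.0819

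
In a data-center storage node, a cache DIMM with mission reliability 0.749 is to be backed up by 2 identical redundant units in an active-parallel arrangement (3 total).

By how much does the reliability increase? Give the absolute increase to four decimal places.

0.2352

R_before = 0.749
R_after = 1 − (1 − 0.749)^3 = 0.9842
ΔR = 0.9842 − 0.749 = 0.2352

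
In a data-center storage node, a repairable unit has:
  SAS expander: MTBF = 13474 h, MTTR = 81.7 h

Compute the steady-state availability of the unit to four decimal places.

0.9940

A(SAS expander) = MTBF/(MTBF+MTTR) = 13474/(13474+81.7) = 0.9940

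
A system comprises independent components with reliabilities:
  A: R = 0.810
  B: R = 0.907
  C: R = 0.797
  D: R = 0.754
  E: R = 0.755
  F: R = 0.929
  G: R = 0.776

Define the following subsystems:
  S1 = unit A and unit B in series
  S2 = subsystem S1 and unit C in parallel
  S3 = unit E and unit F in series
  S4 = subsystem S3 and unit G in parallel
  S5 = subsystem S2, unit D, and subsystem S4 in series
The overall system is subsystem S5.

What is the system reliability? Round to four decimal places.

Series (A and B): 0.810000 × 0.907000 = 0.734670
Parallel ([0.734670] and C): 1 − (1 − 0.734670)(1 − 0.797000) = 0.946138
Series (E and F): 0.755000 × 0.929000 = 0.701395
Parallel ([0.701395] and G): 1 − (1 − 0.701395)(1 − 0.776000) = 0.933112
Series ([0.946138], D, and [0.933112]): 0.946138 × 0.754000 × 0.933112 = 0.6657

0.6657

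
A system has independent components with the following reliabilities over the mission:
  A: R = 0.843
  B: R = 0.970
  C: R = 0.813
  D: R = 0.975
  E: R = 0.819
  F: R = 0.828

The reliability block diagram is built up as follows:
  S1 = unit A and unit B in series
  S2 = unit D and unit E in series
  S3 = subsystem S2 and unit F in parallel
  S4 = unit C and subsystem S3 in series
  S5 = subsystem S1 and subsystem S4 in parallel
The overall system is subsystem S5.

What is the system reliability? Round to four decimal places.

Series (A and B): 0.843000 × 0.970000 = 0.817710
Series (D and E): 0.975000 × 0.819000 = 0.798525
Parallel ([0.798525] and F): 1 − (1 − 0.798525)(1 − 0.828000) = 0.965346
Series (C and [0.965346]): 0.813000 × 0.965346 = 0.784826
Parallel ([0.817710] and [0.784826]): 1 − (1 − 0.817710)(1 − 0.784826) = 0.9608

0.9608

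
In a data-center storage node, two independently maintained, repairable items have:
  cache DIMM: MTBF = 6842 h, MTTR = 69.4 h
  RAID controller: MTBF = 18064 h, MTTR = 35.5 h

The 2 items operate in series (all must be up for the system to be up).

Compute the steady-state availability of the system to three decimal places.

0.988

A(cache DIMM) = MTBF/(MTBF+MTTR) = 6842/(6842+69.4) = 0.989959
A(RAID controller) = MTBF/(MTBF+MTTR) = 18064/(18064+35.5) = 0.998039
Series availability: 0.989959 × 0.998039 = 0.988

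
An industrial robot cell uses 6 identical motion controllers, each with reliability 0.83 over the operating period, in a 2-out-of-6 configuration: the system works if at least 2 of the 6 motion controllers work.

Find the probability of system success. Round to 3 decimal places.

0.999

R = Σ_{i=2}^{6} C(6,i) p^i (1−p)^{6−i} with p = 0.83
C(6,2)·0.83^2·0.17^4 = 0.00863
C(6,3)·0.83^3·0.17^3 = 0.05618
C(6,4)·0.83^4·0.17^2 = 0.20573
C(6,5)·0.83^5·0.17^1 = 0.40178
C(6,6)·0.83^6·0.17^0 = 0.32694
Sum = 0.999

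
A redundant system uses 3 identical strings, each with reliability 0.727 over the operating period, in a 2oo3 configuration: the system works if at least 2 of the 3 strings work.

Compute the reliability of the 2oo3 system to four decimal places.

0.8171

R = Σ_{i=2}^{3} C(3,i) p^i (1−p)^{3−i} with p = 0.727
C(3,2)·0.727^2·0.273^1 = 0.432865
C(3,3)·0.727^3·0.273^0 = 0.384241
Sum = 0.8171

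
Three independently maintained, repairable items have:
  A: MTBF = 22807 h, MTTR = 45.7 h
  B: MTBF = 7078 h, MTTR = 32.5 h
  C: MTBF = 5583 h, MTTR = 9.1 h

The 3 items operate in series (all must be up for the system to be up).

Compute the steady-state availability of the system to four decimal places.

A(A) = MTBF/(MTBF+MTTR) = 22807/(22807+45.7) = 0.998000
A(B) = MTBF/(MTBF+MTTR) = 7078/(7078+32.5) = 0.995429
A(C) = MTBF/(MTBF+MTTR) = 5583/(5583+9.1) = 0.998373
Series availability: 0.998000 × 0.995429 × 0.998373 = 0.9918

0.9918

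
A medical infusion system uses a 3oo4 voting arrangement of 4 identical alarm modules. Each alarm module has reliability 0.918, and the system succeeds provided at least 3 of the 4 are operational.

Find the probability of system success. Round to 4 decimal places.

0.9639

R = Σ_{i=3}^{4} C(4,i) p^i (1−p)^{4−i} with p = 0.918
C(4,3)·0.918^3·0.082^1 = 0.253748
C(4,4)·0.918^4·0.082^0 = 0.710184
Sum = 0.9639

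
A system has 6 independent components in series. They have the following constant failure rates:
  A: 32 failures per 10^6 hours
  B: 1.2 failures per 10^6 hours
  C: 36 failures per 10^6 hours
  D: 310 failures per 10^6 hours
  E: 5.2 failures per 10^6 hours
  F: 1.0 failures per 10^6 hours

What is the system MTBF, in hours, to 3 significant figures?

2590

Series of exponential components: λ_sys = Σ λ_i
λ_sys = 0.000032 + 0.0000012 + 0.000036 + 0.00031 + 0.0000052 + 0.0000010 = 3.8540e-04 /h
MTBF = 1 / λ_sys = 2590 h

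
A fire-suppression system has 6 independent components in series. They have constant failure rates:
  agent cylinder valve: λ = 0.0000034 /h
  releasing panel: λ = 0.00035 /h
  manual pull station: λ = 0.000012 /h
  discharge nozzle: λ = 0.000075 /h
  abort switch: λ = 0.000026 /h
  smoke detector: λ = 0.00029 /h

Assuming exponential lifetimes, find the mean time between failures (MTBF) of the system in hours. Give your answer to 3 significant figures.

1320

Series of exponential components: λ_sys = Σ λ_i
λ_sys = 0.0000034 + 0.00035 + 0.000012 + 0.000075 + 0.000026 + 0.00029 = 7.5640e-04 /h
MTBF = 1 / λ_sys = 1320 h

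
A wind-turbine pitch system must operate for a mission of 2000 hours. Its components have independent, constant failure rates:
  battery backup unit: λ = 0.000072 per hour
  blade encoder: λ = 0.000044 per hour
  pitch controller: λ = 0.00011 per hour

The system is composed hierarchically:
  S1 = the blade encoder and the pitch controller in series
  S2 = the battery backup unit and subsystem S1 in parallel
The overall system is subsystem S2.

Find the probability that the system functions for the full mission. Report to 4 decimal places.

0.9644

R(battery backup unit) = exp(−0.000072 × 2000) = 0.865888
R(blade encoder) = exp(−0.000044 × 2000) = 0.915761
R(pitch controller) = exp(−0.00011 × 2000) = 0.802519
Series (blade encoder and pitch controller): 0.915761 × 0.802519 = 0.734916
Parallel (battery backup unit and [0.734916]): 1 − (1 − 0.865888)(1 − 0.734916) = 0.9644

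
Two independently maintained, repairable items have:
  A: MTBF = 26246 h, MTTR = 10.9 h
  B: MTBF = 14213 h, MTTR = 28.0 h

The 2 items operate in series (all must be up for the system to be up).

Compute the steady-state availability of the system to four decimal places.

A(A) = MTBF/(MTBF+MTTR) = 26246/(26246+10.9) = 0.999585
A(B) = MTBF/(MTBF+MTTR) = 14213/(14213+28.0) = 0.998034
Series availability: 0.999585 × 0.998034 = 0.9976

0.9976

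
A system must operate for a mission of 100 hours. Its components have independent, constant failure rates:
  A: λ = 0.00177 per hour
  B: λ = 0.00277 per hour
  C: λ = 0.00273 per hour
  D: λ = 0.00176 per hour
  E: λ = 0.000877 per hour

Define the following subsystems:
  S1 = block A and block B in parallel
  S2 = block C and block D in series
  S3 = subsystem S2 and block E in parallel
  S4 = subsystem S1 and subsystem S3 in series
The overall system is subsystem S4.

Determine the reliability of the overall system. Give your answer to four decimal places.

R(A) = exp(−0.00177 × 100) = 0.837780
R(B) = exp(−0.00277 × 100) = 0.758054
R(C) = exp(−0.00273 × 100) = 0.761093
R(D) = exp(−0.00176 × 100) = 0.838618
R(E) = exp(−0.000877 × 100) = 0.916036
Parallel (A and B): 1 − (1 − 0.837780)(1 − 0.758054) = 0.960752
Series (C and D): 0.761093 × 0.838618 = 0.638266
Parallel ([0.638266] and E): 1 − (1 − 0.638266)(1 − 0.916036) = 0.969627
Series ([0.960752] and [0.969627]): 0.960752 × 0.969627 = 0.9316

0.9316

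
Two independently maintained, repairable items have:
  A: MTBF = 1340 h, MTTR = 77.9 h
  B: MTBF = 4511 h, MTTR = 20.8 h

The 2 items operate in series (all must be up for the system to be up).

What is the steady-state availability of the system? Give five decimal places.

A(A) = MTBF/(MTBF+MTTR) = 1340/(1340+77.9) = 0.945060
A(B) = MTBF/(MTBF+MTTR) = 4511/(4511+20.8) = 0.995410
Series availability: 0.945060 × 0.995410 = 0.94072

0.94072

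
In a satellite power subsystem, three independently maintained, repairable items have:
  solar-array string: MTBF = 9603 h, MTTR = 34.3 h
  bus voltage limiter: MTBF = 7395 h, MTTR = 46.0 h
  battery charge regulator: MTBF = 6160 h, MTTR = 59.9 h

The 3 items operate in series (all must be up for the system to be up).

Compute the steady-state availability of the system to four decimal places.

A(solar-array string) = MTBF/(MTBF+MTTR) = 9603/(9603+34.3) = 0.996441
A(bus voltage limiter) = MTBF/(MTBF+MTTR) = 7395/(7395+46.0) = 0.993818
A(battery charge regulator) = MTBF/(MTBF+MTTR) = 6160/(6160+59.9) = 0.990370
Series availability: 0.996441 × 0.993818 × 0.990370 = 0.9807

0.9807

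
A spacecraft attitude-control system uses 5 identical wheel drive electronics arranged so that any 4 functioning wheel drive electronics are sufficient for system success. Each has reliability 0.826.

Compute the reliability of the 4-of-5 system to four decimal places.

R = Σ_{i=4}^{5} C(5,i) p^i (1−p)^{5−i} with p = 0.826
C(5,4)·0.826^4·0.174^1 = 0.404985
C(5,5)·0.826^5·0.174^0 = 0.384503
Sum = 0.7895

0.7895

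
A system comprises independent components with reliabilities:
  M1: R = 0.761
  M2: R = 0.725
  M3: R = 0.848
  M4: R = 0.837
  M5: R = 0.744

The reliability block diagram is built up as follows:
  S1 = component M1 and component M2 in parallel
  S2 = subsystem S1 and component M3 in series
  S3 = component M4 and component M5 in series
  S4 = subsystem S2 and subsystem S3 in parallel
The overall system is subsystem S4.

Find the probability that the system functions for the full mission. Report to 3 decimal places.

0.922

Parallel (M1 and M2): 1 − (1 − 0.76100)(1 − 0.72500) = 0.93428
Series ([0.93428] and M3): 0.93428 × 0.84800 = 0.79227
Series (M4 and M5): 0.83700 × 0.74400 = 0.62273
Parallel ([0.79227] and [0.62273]): 1 − (1 − 0.79227)(1 − 0.62273) = 0.922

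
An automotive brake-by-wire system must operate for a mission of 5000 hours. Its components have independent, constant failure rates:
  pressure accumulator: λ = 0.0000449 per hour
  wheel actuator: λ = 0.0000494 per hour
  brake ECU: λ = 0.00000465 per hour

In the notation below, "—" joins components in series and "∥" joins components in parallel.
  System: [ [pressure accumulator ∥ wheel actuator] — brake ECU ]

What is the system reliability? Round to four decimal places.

R(pressure accumulator) = exp(−0.0000449 × 5000) = 0.798916
R(wheel actuator) = exp(−0.0000494 × 5000) = 0.781141
R(brake ECU) = exp(−0.00000465 × 5000) = 0.977018
Parallel (pressure accumulator and wheel actuator): 1 − (1 − 0.798916)(1 − 0.781141) = 0.955991
Series ([0.955991] and brake ECU): 0.955991 × 0.977018 = 0.9340

0.9340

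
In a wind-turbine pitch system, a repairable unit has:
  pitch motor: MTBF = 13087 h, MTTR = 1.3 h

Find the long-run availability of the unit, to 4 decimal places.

0.9999

A(pitch motor) = MTBF/(MTBF+MTTR) = 13087/(13087+1.3) = 0.9999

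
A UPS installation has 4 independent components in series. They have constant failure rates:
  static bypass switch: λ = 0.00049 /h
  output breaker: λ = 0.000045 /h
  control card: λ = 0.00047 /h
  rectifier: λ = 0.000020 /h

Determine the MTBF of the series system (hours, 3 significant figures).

Series of exponential components: λ_sys = Σ λ_i
λ_sys = 0.00049 + 0.000045 + 0.00047 + 0.000020 = 1.0250e-03 /h
MTBF = 1 / λ_sys = 976 h

976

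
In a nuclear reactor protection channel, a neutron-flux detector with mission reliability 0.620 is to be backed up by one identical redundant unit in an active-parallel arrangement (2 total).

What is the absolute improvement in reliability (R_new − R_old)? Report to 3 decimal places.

R_before = 0.620
R_after = 1 − (1 − 0.620)^2 = 0.856
ΔR = 0.856 − 0.620 = 0.236

0.236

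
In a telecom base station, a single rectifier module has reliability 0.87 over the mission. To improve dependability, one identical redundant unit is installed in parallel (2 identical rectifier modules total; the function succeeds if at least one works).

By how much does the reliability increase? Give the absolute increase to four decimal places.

R_before = 0.87
R_after = 1 − (1 − 0.87)^2 = 0.9831
ΔR = 0.9831 − 0.87 = 0.1131

0.1131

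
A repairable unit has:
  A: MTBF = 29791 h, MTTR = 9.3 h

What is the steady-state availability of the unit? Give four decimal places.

A(A) = MTBF/(MTBF+MTTR) = 29791/(29791+9.3) = 0.9997

0.9997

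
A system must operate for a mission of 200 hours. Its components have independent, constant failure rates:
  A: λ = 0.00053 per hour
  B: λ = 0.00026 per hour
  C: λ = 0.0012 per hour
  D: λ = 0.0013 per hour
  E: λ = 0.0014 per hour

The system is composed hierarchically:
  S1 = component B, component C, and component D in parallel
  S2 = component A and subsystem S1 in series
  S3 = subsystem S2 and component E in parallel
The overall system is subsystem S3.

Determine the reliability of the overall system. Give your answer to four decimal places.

R(A) = exp(−0.00053 × 200) = 0.899425
R(B) = exp(−0.00026 × 200) = 0.949329
R(C) = exp(−0.0012 × 200) = 0.786628
R(D) = exp(−0.0013 × 200) = 0.771052
R(E) = exp(−0.0014 × 200) = 0.755784
Parallel (B, C, and D): 1 − (1 − 0.949329)(1 − 0.786628)(1 − 0.771052) = 0.997525
Series (A and [0.997525]): 0.899425 × 0.997525 = 0.897199
Parallel ([0.897199] and E): 1 − (1 − 0.897199)(1 − 0.755784) = 0.9749

0.9749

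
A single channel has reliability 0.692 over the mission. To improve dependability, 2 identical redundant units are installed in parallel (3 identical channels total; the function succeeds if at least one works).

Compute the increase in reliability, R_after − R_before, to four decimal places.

0.2788

R_before = 0.692
R_after = 1 − (1 − 0.692)^3 = 0.9708
ΔR = 0.9708 − 0.692 = 0.2788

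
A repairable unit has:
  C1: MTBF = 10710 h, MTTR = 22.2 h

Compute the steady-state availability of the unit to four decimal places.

0.9979

A(C1) = MTBF/(MTBF+MTTR) = 10710/(10710+22.2) = 0.9979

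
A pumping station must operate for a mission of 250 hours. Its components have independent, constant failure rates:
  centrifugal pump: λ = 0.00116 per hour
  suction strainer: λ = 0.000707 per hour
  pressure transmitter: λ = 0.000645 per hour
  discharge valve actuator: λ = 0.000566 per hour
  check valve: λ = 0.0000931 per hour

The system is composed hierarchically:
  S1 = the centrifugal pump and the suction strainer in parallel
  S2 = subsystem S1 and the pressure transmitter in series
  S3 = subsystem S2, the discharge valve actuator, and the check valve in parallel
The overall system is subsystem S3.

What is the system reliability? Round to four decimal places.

R(centrifugal pump) = exp(−0.00116 × 250) = 0.748264
R(suction strainer) = exp(−0.000707 × 250) = 0.837989
R(pressure transmitter) = exp(−0.000645 × 250) = 0.851079
R(discharge valve actuator) = exp(−0.000566 × 250) = 0.868055
R(check valve) = exp(−0.0000931 × 250) = 0.976994
Parallel (centrifugal pump and suction strainer): 1 − (1 − 0.748264)(1 − 0.837989) = 0.959216
Series ([0.959216] and pressure transmitter): 0.959216 × 0.851079 = 0.816369
Parallel ([0.816369], discharge valve actuator, and check valve): 1 − (1 − 0.816369)(1 − 0.868055)(1 − 0.976994) = 0.9994

0.9994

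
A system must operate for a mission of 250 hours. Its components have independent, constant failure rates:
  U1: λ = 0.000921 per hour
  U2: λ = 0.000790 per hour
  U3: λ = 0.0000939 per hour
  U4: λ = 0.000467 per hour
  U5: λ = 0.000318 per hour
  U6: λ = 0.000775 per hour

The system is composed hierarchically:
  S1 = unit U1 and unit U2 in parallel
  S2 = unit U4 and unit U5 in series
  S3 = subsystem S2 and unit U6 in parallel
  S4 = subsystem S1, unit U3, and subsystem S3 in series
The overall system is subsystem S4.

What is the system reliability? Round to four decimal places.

R(U1) = exp(−0.000921 × 250) = 0.794335
R(U2) = exp(−0.000790 × 250) = 0.820780
R(U3) = exp(−0.0000939 × 250) = 0.976798
R(U4) = exp(−0.000467 × 250) = 0.889808
R(U5) = exp(−0.000318 × 250) = 0.923578
R(U6) = exp(−0.000775 × 250) = 0.823864
Parallel (U1 and U2): 1 − (1 − 0.794335)(1 − 0.820780) = 0.963141
Series (U4 and U5): 0.889808 × 0.923578 = 0.821807
Parallel ([0.821807] and U6): 1 − (1 − 0.821807)(1 − 0.823864) = 0.968614
Series ([0.963141], U3, and [0.968614]): 0.963141 × 0.976798 × 0.968614 = 0.9113

0.9113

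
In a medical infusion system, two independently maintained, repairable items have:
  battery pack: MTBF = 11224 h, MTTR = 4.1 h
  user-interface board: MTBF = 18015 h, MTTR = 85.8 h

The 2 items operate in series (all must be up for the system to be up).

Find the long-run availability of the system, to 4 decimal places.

A(battery pack) = MTBF/(MTBF+MTTR) = 11224/(11224+4.1) = 0.999635
A(user-interface board) = MTBF/(MTBF+MTTR) = 18015/(18015+85.8) = 0.995260
Series availability: 0.999635 × 0.995260 = 0.9949

0.9949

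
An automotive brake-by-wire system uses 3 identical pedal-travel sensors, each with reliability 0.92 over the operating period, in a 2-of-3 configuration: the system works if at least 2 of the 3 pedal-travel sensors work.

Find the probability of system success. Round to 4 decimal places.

R = Σ_{i=2}^{3} C(3,i) p^i (1−p)^{3−i} with p = 0.92
C(3,2)·0.92^2·0.08^1 = 0.203136
C(3,3)·0.92^3·0.08^0 = 0.778688
Sum = 0.9818

0.9818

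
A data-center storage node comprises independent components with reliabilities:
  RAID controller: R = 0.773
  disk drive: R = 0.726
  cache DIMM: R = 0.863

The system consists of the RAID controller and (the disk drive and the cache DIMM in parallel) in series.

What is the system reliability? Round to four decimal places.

0.7440

Parallel (disk drive and cache DIMM): 1 − (1 − 0.726000)(1 − 0.863000) = 0.962462
Series (RAID controller and [0.962462]): 0.773000 × 0.962462 = 0.7440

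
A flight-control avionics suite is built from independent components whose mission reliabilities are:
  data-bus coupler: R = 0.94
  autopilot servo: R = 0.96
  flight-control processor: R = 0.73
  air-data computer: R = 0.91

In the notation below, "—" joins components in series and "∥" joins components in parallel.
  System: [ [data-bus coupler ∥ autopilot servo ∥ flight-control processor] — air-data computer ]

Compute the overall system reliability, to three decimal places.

Parallel (data-bus coupler, autopilot servo, and flight-control processor): 1 − (1 − 0.94000)(1 − 0.96000)(1 − 0.73000) = 0.99935
Series ([0.99935] and air-data computer): 0.99935 × 0.91000 = 0.909

0.909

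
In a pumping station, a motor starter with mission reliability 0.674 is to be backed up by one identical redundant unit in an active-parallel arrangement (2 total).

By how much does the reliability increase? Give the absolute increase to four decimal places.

R_before = 0.674
R_after = 1 − (1 − 0.674)^2 = 0.8937
ΔR = 0.8937 − 0.674 = 0.2197

0.2197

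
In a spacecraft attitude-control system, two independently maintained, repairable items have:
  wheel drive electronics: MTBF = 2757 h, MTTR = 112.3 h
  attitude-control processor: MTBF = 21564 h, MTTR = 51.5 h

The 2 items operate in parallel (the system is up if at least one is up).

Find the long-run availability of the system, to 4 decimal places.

A(wheel drive electronics) = MTBF/(MTBF+MTTR) = 2757/(2757+112.3) = 0.960862
A(attitude-control processor) = MTBF/(MTBF+MTTR) = 21564/(21564+51.5) = 0.997617
Parallel availability: 1 − (1 − 0.960862)(1 − 0.997617) = 0.9999

0.9999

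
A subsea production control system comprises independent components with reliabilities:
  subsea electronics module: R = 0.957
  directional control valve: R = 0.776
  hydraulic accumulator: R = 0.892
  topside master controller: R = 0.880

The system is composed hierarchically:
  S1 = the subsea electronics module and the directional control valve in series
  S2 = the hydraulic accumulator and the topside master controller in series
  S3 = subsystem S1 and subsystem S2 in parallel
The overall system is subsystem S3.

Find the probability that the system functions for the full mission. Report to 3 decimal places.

Series (subsea electronics module and directional control valve): 0.95700 × 0.77600 = 0.74263
Series (hydraulic accumulator and topside master controller): 0.89200 × 0.88000 = 0.78496
Parallel ([0.74263] and [0.78496]): 1 − (1 − 0.74263)(1 − 0.78496) = 0.945

0.945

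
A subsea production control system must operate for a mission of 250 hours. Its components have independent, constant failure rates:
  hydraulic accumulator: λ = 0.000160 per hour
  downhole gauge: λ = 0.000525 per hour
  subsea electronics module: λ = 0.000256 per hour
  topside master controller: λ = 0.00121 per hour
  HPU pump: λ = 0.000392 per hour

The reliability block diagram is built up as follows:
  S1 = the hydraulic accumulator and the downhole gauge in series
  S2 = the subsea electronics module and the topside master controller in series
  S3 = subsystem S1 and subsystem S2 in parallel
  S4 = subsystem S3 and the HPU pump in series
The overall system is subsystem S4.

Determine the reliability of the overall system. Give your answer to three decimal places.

0.863

R(hydraulic accumulator) = exp(−0.000160 × 250) = 0.96079
R(downhole gauge) = exp(−0.000525 × 250) = 0.87700
R(subsea electronics module) = exp(−0.000256 × 250) = 0.93800
R(topside master controller) = exp(−0.00121 × 250) = 0.73897
R(HPU pump) = exp(−0.000392 × 250) = 0.90665
Series (hydraulic accumulator and downhole gauge): 0.96079 × 0.87700 = 0.84261
Series (subsea electronics module and topside master controller): 0.93800 × 0.73897 = 0.69315
Parallel ([0.84261] and [0.69315]): 1 − (1 − 0.84261)(1 − 0.69315) = 0.95170
Series ([0.95170] and HPU pump): 0.95170 × 0.90665 = 0.863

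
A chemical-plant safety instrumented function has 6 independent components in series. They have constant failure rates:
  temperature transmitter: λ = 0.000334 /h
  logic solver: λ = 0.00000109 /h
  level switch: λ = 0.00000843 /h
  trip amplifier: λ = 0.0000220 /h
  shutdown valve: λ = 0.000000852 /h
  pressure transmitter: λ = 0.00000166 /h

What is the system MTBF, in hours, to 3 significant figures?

2720

Series of exponential components: λ_sys = Σ λ_i
λ_sys = 0.000334 + 0.00000109 + 0.00000843 + 0.0000220 + 0.000000852 + 0.00000166 = 3.6803e-04 /h
MTBF = 1 / λ_sys = 2720 h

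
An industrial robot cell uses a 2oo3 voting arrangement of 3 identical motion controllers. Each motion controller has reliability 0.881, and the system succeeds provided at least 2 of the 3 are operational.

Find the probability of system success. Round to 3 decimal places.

0.961

R = Σ_{i=2}^{3} C(3,i) p^i (1−p)^{3−i} with p = 0.881
C(3,2)·0.881^2·0.119^1 = 0.27709
C(3,3)·0.881^3·0.119^0 = 0.68380
Sum = 0.961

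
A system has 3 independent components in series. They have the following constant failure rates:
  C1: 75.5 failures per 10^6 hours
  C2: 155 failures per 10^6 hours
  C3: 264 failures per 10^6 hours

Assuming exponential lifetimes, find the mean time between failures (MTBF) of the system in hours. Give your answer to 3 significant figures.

Series of exponential components: λ_sys = Σ λ_i
λ_sys = 0.0000755 + 0.000155 + 0.000264 = 4.9450e-04 /h
MTBF = 1 / λ_sys = 2020 h

2020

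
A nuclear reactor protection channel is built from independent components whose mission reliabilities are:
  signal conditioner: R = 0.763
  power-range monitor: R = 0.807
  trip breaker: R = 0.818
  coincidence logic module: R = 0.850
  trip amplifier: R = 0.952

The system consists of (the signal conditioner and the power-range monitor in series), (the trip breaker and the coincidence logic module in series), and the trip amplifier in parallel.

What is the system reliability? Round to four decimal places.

Series (signal conditioner and power-range monitor): 0.763000 × 0.807000 = 0.615741
Series (trip breaker and coincidence logic module): 0.818000 × 0.850000 = 0.695300
Parallel ([0.615741], [0.695300], and trip amplifier): 1 − (1 − 0.615741)(1 − 0.695300)(1 − 0.952000) = 0.9944

0.9944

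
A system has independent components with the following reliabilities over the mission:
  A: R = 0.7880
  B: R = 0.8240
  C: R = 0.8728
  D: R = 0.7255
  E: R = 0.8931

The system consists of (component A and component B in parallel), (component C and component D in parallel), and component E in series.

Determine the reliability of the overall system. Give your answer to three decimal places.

0.830

Parallel (A and B): 1 − (1 − 0.78800)(1 − 0.82400) = 0.96269
Parallel (C and D): 1 − (1 − 0.87280)(1 − 0.72550) = 0.96508
Series ([0.96269], [0.96508], and E): 0.96269 × 0.96508 × 0.89310 = 0.830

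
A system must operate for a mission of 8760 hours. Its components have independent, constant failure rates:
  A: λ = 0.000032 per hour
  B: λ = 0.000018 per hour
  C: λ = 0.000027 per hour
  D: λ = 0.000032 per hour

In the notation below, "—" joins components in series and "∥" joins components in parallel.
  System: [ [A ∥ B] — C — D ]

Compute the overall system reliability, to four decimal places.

0.5751

R(A) = exp(−0.000032 × 8760) = 0.755542
R(B) = exp(−0.000018 × 8760) = 0.854123
R(C) = exp(−0.000027 × 8760) = 0.789370
R(D) = exp(−0.000032 × 8760) = 0.755542
Parallel (A and B): 1 − (1 − 0.755542)(1 − 0.854123) = 0.964339
Series ([0.964339], C, and D): 0.964339 × 0.789370 × 0.755542 = 0.5751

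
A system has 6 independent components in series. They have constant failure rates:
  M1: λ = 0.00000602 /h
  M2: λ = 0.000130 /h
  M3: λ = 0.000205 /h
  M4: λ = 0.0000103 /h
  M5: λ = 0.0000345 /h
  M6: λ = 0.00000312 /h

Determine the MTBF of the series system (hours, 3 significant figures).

Series of exponential components: λ_sys = Σ λ_i
λ_sys = 0.00000602 + 0.000130 + 0.000205 + 0.0000103 + 0.0000345 + 0.00000312 = 3.8894e-04 /h
MTBF = 1 / λ_sys = 2570 h

2570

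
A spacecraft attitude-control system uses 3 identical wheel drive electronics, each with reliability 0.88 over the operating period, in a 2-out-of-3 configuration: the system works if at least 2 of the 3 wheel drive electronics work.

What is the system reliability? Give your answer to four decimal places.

0.9603

R = Σ_{i=2}^{3} C(3,i) p^i (1−p)^{3−i} with p = 0.88
C(3,2)·0.88^2·0.12^1 = 0.278784
C(3,3)·0.88^3·0.12^0 = 0.681472
Sum = 0.9603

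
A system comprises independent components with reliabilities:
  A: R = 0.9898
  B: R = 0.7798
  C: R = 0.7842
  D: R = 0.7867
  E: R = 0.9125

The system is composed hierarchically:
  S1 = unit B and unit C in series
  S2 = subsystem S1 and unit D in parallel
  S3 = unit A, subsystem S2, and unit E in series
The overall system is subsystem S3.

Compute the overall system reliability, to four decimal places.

Series (B and C): 0.779800 × 0.784200 = 0.611519
Parallel ([0.611519] and D): 1 − (1 − 0.611519)(1 − 0.786700) = 0.917137
Series (A, [0.917137], and E): 0.989800 × 0.917137 × 0.912500 = 0.8284

0.8284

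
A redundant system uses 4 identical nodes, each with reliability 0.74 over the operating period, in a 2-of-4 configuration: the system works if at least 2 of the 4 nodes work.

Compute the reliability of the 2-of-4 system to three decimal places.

R = Σ_{i=2}^{4} C(4,i) p^i (1−p)^{4−i} with p = 0.74
C(4,2)·0.74^2·0.26^2 = 0.22211
C(4,3)·0.74^3·0.26^1 = 0.42143
C(4,4)·0.74^4·0.26^0 = 0.29987
Sum = 0.943

0.943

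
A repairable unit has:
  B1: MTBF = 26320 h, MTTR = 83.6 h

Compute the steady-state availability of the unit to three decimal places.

0.997

A(B1) = MTBF/(MTBF+MTTR) = 26320/(26320+83.6) = 0.997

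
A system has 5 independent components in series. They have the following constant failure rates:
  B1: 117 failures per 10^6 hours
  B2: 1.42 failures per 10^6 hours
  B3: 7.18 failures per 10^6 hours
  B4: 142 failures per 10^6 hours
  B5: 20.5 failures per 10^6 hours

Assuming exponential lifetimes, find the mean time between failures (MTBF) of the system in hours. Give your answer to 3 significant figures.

Series of exponential components: λ_sys = Σ λ_i
λ_sys = 0.000117 + 0.00000142 + 0.00000718 + 0.000142 + 0.0000205 = 2.8810e-04 /h
MTBF = 1 / λ_sys = 3470 h

3470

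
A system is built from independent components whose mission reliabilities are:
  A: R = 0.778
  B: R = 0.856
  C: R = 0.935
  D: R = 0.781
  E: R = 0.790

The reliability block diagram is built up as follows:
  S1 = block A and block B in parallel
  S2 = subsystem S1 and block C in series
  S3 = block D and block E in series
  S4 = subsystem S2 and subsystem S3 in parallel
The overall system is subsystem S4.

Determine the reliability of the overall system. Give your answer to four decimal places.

0.9637

Parallel (A and B): 1 − (1 − 0.778000)(1 − 0.856000) = 0.968032
Series ([0.968032] and C): 0.968032 × 0.935000 = 0.905110
Series (D and E): 0.781000 × 0.790000 = 0.616990
Parallel ([0.905110] and [0.616990]): 1 − (1 − 0.905110)(1 − 0.616990) = 0.9637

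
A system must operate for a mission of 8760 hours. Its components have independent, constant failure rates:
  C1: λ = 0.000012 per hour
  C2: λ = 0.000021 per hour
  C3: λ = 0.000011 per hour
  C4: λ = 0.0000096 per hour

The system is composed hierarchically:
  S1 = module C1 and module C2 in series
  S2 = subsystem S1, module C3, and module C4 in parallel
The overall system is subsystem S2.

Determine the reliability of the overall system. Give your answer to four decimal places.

R(C1) = exp(−0.000012 × 8760) = 0.900216
R(C2) = exp(−0.000021 × 8760) = 0.831969
R(C3) = exp(−0.000011 × 8760) = 0.908137
R(C4) = exp(−0.0000096 × 8760) = 0.919343
Series (C1 and C2): 0.900216 × 0.831969 = 0.748952
Parallel ([0.748952], C3, and C4): 1 − (1 − 0.748952)(1 − 0.908137)(1 − 0.919343) = 0.9981

0.9981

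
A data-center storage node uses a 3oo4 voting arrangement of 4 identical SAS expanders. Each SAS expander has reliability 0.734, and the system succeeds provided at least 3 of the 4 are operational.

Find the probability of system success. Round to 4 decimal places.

R = Σ_{i=3}^{4} C(4,i) p^i (1−p)^{4−i} with p = 0.734
C(4,3)·0.734^3·0.266^1 = 0.420756
C(4,4)·0.734^4·0.266^0 = 0.290258
Sum = 0.7110

0.7110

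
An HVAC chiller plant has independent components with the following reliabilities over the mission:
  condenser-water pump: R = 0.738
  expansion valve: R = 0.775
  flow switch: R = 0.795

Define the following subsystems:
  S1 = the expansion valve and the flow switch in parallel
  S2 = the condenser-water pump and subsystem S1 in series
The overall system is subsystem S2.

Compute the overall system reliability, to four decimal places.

Parallel (expansion valve and flow switch): 1 − (1 − 0.775000)(1 − 0.795000) = 0.953875
Series (condenser-water pump and [0.953875]): 0.738000 × 0.953875 = 0.7040

0.7040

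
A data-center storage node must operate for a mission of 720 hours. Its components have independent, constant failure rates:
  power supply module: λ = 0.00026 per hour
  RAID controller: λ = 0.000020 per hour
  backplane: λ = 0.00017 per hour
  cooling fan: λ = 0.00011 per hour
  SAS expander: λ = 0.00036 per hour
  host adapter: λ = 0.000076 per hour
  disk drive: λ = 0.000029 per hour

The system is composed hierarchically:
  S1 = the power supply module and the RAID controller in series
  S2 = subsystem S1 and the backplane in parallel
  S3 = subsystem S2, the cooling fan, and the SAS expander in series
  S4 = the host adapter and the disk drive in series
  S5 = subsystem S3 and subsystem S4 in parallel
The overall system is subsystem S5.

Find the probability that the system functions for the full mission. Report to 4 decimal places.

0.9780

R(power supply module) = exp(−0.00026 × 720) = 0.829278
R(RAID controller) = exp(−0.000020 × 720) = 0.985703
R(backplane) = exp(−0.00017 × 720) = 0.884794
R(cooling fan) = exp(−0.00011 × 720) = 0.923855
R(SAS expander) = exp(−0.00036 × 720) = 0.771669
R(host adapter) = exp(−0.000076 × 720) = 0.946750
R(disk drive) = exp(−0.000029 × 720) = 0.979336
Series (power supply module and RAID controller): 0.829278 × 0.985703 = 0.817422
Parallel ([0.817422] and backplane): 1 − (1 − 0.817422)(1 − 0.884794) = 0.978966
Series ([0.978966], cooling fan, and SAS expander): 0.978966 × 0.923855 × 0.771669 = 0.697915
Series (host adapter and disk drive): 0.946750 × 0.979336 = 0.927186
Parallel ([0.697915] and [0.927186]): 1 − (1 − 0.697915)(1 − 0.927186) = 0.9780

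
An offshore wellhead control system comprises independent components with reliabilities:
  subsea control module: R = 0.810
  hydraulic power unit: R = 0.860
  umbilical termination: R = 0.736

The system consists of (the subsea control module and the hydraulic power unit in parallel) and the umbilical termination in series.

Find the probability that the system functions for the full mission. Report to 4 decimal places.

0.7164

Parallel (subsea control module and hydraulic power unit): 1 − (1 − 0.810000)(1 − 0.860000) = 0.973400
Series ([0.973400] and umbilical termination): 0.973400 × 0.736000 = 0.7164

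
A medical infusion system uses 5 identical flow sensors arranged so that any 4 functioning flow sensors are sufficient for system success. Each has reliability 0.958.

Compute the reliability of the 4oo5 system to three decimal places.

R = Σ_{i=4}^{5} C(5,i) p^i (1−p)^{5−i} with p = 0.958
C(5,4)·0.958^4·0.042^1 = 0.17688
C(5,5)·0.958^5·0.042^0 = 0.80691
Sum = 0.984

0.984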